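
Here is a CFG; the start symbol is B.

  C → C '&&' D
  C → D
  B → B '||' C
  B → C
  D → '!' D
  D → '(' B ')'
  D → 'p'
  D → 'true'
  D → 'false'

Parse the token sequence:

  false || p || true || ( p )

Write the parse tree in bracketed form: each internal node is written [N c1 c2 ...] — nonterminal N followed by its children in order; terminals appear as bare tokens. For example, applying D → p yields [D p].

[B [B [B [B [C [D false]]] || [C [D p]]] || [C [D true]]] || [C [D ( [B [C [D p]]] )]]]

B
B || C
B || C || C
B || C || C || C
C || C || C || C
D || C || C || C
false || C || C || C
false || D || C || C
false || p || C || C
false || p || D || C
false || p || true || C
false || p || true || D
false || p || true || ( B )
false || p || true || ( C )
false || p || true || ( D )
false || p || true || ( p )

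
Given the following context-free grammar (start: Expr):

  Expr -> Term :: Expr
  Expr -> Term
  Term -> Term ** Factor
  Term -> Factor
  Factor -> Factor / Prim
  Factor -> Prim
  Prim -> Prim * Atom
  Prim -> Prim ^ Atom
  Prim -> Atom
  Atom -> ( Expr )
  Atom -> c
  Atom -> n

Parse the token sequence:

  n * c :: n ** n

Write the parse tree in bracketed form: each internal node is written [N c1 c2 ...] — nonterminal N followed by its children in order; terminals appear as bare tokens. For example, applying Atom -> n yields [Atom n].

[Expr [Term [Factor [Prim [Prim [Atom n]] * [Atom c]]]] :: [Expr [Term [Term [Factor [Prim [Atom n]]]] ** [Factor [Prim [Atom n]]]]]]

Expr
Term :: Expr
Factor :: Expr
Prim :: Expr
Prim * Atom :: Expr
Atom * Atom :: Expr
n * Atom :: Expr
n * c :: Expr
n * c :: Term
n * c :: Term ** Factor
n * c :: Factor ** Factor
n * c :: Prim ** Factor
n * c :: Atom ** Factor
n * c :: n ** Factor
n * c :: n ** Prim
n * c :: n ** Atom
n * c :: n ** n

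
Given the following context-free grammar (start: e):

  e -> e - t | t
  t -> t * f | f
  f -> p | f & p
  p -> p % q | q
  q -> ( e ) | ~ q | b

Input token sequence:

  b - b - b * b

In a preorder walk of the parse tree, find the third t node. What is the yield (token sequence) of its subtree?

b * b

[e [e [e [t [f [p [q b]]]]] - [t [f [p [q b]]]]] - [t [t [f [p [q b]]]] * [f [p [q b]]]]]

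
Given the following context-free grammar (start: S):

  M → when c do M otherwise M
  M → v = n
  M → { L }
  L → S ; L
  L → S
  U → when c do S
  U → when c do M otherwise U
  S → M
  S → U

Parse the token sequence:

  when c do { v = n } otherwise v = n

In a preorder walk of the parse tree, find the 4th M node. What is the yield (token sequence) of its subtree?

[S [M when c do [M { [L [S [M v = n]]] }] otherwise [M v = n]]]

v = n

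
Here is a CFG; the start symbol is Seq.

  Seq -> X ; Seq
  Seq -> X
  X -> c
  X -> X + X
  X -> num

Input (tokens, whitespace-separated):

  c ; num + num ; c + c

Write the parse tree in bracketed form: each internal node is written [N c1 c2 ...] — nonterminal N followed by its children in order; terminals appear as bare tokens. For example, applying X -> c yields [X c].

[Seq [X c] ; [Seq [X [X num] + [X num]] ; [Seq [X [X c] + [X c]]]]]

Seq
X ; Seq
c ; Seq
c ; X ; Seq
c ; X + X ; Seq
c ; num + X ; Seq
c ; num + num ; Seq
c ; num + num ; X
c ; num + num ; X + X
c ; num + num ; c + X
c ; num + num ; c + c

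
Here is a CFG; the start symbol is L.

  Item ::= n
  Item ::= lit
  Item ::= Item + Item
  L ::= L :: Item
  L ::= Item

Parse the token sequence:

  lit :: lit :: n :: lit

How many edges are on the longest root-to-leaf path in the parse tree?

[L [L [L [L [Item lit]] :: [Item lit]] :: [Item n]] :: [Item lit]]

5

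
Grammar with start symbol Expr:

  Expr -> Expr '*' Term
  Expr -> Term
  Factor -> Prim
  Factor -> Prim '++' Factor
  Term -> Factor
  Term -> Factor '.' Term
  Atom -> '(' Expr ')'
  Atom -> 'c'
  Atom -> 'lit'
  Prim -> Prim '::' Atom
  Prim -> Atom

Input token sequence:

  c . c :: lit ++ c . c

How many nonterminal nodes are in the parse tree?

18

[Expr [Term [Factor [Prim [Atom c]]] . [Term [Factor [Prim [Prim [Atom c]] :: [Atom lit]] ++ [Factor [Prim [Atom c]]]] . [Term [Factor [Prim [Atom c]]]]]]]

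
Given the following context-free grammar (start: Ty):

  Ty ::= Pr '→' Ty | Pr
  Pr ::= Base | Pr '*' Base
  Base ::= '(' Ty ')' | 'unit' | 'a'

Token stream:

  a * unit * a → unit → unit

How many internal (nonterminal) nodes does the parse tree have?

[Ty [Pr [Pr [Pr [Base a]] * [Base unit]] * [Base a]] → [Ty [Pr [Base unit]] → [Ty [Pr [Base unit]]]]]

13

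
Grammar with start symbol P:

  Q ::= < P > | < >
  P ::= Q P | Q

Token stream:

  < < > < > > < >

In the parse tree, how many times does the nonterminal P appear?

4

[P [Q < [P [Q < >] [P [Q < >]]] >] [P [Q < >]]]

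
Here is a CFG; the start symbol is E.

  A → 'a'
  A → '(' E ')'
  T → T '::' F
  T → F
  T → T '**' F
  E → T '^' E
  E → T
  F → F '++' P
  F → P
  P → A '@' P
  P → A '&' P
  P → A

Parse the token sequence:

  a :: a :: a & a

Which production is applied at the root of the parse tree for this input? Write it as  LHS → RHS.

[E [T [T [T [F [P [A a]]]] :: [F [P [A a]]]] :: [F [P [A a] & [P [A a]]]]]]

E → T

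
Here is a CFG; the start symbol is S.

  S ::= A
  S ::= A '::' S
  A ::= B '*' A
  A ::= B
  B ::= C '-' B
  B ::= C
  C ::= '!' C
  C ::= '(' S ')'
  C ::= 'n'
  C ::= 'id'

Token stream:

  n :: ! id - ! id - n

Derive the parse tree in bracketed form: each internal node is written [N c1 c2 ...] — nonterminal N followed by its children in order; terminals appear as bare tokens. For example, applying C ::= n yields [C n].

S
A :: S
B :: S
C :: S
n :: S
n :: A
n :: B
n :: C - B
n :: ! C - B
n :: ! id - B
n :: ! id - C - B
n :: ! id - ! C - B
n :: ! id - ! id - B
n :: ! id - ! id - C
n :: ! id - ! id - n

[S [A [B [C n]]] :: [S [A [B [C ! [C id]] - [B [C ! [C id]] - [B [C n]]]]]]]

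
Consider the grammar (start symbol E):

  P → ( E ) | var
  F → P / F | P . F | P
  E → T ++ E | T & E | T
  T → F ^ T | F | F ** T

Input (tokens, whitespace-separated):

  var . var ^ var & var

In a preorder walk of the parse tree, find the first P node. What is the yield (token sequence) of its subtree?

var

[E [T [F [P var] . [F [P var]]] ^ [T [F [P var]]]] & [E [T [F [P var]]]]]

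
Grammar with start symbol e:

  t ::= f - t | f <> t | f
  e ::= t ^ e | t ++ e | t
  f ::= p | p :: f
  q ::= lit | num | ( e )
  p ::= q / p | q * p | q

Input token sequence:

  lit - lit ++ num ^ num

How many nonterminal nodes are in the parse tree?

19

[e [t [f [p [q lit]]] - [t [f [p [q lit]]]]] ++ [e [t [f [p [q num]]]] ^ [e [t [f [p [q num]]]]]]]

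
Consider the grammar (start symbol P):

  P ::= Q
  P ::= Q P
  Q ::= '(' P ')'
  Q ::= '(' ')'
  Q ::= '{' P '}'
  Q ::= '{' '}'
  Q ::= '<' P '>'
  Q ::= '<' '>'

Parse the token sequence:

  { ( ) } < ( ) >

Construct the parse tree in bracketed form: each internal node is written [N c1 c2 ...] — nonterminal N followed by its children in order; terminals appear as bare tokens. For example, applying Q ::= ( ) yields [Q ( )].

P
Q P
{ P } P
{ Q } P
{ ( ) } P
{ ( ) } Q
{ ( ) } < P >
{ ( ) } < Q >
{ ( ) } < ( ) >

[P [Q { [P [Q ( )]] }] [P [Q < [P [Q ( )]] >]]]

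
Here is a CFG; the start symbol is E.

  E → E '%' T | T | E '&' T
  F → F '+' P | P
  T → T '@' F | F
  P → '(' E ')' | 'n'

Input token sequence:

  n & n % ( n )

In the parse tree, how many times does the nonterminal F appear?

4

[E [E [E [T [F [P n]]]] & [T [F [P n]]]] % [T [F [P ( [E [T [F [P n]]]] )]]]]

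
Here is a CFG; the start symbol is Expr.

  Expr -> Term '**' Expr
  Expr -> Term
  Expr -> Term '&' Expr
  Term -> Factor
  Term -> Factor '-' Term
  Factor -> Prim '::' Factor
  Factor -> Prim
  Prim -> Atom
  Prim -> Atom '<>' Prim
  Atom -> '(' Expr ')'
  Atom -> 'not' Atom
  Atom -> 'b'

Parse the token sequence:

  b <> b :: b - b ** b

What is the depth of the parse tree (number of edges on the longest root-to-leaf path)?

6

[Expr [Term [Factor [Prim [Atom b] <> [Prim [Atom b]]] :: [Factor [Prim [Atom b]]]] - [Term [Factor [Prim [Atom b]]]]] ** [Expr [Term [Factor [Prim [Atom b]]]]]]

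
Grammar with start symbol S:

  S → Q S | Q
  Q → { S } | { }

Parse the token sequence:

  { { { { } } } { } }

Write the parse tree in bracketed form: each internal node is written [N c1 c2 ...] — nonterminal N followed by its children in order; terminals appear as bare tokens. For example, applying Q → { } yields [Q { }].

[S [Q { [S [Q { [S [Q { [S [Q { }]] }]] }] [S [Q { }]]] }]]

S
Q
{ S }
{ Q S }
{ { S } S }
{ { Q } S }
{ { { S } } S }
{ { { Q } } S }
{ { { { } } } S }
{ { { { } } } Q }
{ { { { } } } { } }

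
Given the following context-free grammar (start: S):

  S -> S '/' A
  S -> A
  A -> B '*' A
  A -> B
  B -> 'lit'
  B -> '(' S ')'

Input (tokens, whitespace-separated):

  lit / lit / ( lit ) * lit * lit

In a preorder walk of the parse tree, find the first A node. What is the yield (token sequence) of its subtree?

lit

[S [S [S [A [B lit]]] / [A [B lit]]] / [A [B ( [S [A [B lit]]] )] * [A [B lit] * [A [B lit]]]]]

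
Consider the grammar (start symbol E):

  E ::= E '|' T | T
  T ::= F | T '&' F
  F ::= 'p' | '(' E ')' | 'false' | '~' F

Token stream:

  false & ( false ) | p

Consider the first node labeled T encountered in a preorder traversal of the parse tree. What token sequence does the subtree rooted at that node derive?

[E [E [T [T [F false]] & [F ( [E [T [F false]]] )]]] | [T [F p]]]

false & ( false )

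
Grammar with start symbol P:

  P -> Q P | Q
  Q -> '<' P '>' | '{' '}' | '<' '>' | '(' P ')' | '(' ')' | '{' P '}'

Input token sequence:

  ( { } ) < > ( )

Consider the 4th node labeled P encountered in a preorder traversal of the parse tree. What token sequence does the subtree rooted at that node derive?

( )

[P [Q ( [P [Q { }]] )] [P [Q < >] [P [Q ( )]]]]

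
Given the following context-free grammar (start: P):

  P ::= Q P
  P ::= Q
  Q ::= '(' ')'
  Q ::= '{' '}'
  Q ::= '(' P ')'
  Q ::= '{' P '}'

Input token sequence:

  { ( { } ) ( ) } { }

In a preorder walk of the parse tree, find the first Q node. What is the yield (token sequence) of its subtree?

{ ( { } ) ( ) }

[P [Q { [P [Q ( [P [Q { }]] )] [P [Q ( )]]] }] [P [Q { }]]]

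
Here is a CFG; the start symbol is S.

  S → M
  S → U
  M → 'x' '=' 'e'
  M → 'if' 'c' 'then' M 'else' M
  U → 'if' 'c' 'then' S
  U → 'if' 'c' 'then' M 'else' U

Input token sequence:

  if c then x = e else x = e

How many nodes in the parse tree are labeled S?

1

[S [M if c then [M x = e] else [M x = e]]]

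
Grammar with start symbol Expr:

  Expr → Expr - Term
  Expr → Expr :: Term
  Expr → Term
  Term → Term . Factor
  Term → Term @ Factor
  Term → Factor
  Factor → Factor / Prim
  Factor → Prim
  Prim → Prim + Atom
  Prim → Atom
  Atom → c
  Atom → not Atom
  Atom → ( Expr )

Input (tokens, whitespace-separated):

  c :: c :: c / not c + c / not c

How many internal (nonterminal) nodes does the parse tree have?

25

[Expr [Expr [Expr [Term [Factor [Prim [Atom c]]]]] :: [Term [Factor [Prim [Atom c]]]]] :: [Term [Factor [Factor [Factor [Prim [Atom c]]] / [Prim [Prim [Atom not [Atom c]]] + [Atom c]]] / [Prim [Atom not [Atom c]]]]]]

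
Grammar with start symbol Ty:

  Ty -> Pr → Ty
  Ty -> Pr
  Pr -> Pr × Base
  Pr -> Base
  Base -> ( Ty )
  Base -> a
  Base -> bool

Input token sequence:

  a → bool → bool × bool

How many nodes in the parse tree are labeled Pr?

[Ty [Pr [Base a]] → [Ty [Pr [Base bool]] → [Ty [Pr [Pr [Base bool]] × [Base bool]]]]]

4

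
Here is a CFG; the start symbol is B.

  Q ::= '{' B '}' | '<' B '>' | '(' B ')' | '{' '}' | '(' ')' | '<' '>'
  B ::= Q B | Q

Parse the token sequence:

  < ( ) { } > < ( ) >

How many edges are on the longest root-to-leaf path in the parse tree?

5

[B [Q < [B [Q ( )] [B [Q { }]]] >] [B [Q < [B [Q ( )]] >]]]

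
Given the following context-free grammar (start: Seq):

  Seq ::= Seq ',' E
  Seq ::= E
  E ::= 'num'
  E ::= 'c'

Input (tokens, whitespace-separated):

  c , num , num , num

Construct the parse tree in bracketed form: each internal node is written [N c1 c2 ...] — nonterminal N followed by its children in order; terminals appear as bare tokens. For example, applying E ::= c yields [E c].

[Seq [Seq [Seq [Seq [E c]] , [E num]] , [E num]] , [E num]]

Seq
Seq , E
Seq , E , E
Seq , E , E , E
E , E , E , E
c , E , E , E
c , num , E , E
c , num , num , E
c , num , num , num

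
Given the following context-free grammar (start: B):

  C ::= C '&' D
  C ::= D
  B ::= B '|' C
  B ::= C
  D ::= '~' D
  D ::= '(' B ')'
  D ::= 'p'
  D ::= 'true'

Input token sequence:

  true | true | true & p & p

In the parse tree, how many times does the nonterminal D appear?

5

[B [B [B [C [D true]]] | [C [D true]]] | [C [C [C [D true]] & [D p]] & [D p]]]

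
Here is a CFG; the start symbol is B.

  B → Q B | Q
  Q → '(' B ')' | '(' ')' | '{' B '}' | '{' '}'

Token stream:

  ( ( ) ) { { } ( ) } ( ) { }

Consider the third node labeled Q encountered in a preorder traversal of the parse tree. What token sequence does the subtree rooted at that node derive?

{ { } ( ) }

[B [Q ( [B [Q ( )]] )] [B [Q { [B [Q { }] [B [Q ( )]]] }] [B [Q ( )] [B [Q { }]]]]]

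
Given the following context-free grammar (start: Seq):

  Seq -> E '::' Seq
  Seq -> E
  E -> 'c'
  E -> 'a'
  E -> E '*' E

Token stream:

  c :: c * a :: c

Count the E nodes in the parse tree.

5

[Seq [E c] :: [Seq [E [E c] * [E a]] :: [Seq [E c]]]]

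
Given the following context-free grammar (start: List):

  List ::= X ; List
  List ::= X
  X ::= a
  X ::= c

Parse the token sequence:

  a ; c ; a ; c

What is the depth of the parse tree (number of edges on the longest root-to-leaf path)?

5

[List [X a] ; [List [X c] ; [List [X a] ; [List [X c]]]]]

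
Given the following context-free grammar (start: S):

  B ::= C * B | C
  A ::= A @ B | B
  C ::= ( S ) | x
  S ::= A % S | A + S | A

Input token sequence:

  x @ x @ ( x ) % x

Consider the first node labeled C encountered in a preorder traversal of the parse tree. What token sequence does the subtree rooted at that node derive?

x

[S [A [A [A [B [C x]]] @ [B [C x]]] @ [B [C ( [S [A [B [C x]]]] )]]] % [S [A [B [C x]]]]]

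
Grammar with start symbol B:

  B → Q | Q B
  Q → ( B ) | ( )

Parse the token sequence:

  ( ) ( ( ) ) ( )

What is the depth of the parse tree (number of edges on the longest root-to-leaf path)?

[B [Q ( )] [B [Q ( [B [Q ( )]] )] [B [Q ( )]]]]

5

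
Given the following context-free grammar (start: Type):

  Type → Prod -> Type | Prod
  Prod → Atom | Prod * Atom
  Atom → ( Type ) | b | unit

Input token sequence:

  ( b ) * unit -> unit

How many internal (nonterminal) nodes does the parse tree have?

11

[Type [Prod [Prod [Atom ( [Type [Prod [Atom b]]] )]] * [Atom unit]] -> [Type [Prod [Atom unit]]]]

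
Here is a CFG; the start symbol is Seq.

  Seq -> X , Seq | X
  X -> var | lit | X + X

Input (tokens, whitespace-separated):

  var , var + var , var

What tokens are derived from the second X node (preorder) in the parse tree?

var + var

[Seq [X var] , [Seq [X [X var] + [X var]] , [Seq [X var]]]]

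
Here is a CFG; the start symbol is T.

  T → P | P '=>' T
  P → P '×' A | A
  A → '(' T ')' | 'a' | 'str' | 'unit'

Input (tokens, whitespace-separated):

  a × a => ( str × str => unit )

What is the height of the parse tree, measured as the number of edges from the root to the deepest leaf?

[T [P [P [A a]] × [A a]] => [T [P [A ( [T [P [P [A str]] × [A str]] => [T [P [A unit]]]] )]]]]

8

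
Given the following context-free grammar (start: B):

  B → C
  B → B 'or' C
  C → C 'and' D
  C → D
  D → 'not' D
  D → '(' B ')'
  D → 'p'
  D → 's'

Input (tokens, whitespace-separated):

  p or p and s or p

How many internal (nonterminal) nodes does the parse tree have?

11

[B [B [B [C [D p]]] or [C [C [D p]] and [D s]]] or [C [D p]]]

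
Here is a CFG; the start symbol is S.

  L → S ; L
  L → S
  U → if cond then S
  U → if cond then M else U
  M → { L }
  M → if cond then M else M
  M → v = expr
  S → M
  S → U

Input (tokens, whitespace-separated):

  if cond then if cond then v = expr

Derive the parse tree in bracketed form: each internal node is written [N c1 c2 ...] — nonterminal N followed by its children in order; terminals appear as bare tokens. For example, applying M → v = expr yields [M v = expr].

S
U
if cond then S
if cond then U
if cond then if cond then S
if cond then if cond then M
if cond then if cond then v = expr

[S [U if cond then [S [U if cond then [S [M v = expr]]]]]]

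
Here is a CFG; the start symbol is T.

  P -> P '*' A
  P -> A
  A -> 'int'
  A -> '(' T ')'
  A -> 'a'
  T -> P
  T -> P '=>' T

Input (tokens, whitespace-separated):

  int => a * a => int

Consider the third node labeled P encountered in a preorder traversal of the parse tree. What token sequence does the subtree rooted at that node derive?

a

[T [P [A int]] => [T [P [P [A a]] * [A a]] => [T [P [A int]]]]]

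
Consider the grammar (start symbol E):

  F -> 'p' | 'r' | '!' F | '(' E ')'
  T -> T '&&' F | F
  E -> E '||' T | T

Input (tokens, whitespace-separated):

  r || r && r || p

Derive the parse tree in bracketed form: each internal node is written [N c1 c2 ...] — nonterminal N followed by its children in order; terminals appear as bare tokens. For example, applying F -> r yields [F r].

E
E || T
E || T || T
T || T || T
F || T || T
r || T || T
r || T && F || T
r || F && F || T
r || r && F || T
r || r && r || T
r || r && r || F
r || r && r || p

[E [E [E [T [F r]]] || [T [T [F r]] && [F r]]] || [T [F p]]]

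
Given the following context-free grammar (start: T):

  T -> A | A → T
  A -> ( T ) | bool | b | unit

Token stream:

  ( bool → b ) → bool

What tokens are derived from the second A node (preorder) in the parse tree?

bool

[T [A ( [T [A bool] → [T [A b]]] )] → [T [A bool]]]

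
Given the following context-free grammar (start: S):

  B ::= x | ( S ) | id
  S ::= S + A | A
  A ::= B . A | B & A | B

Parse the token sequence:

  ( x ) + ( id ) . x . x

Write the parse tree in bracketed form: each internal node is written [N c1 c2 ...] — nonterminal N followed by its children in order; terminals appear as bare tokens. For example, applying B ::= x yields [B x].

S
S + A
A + A
B + A
( S ) + A
( A ) + A
( B ) + A
( x ) + A
( x ) + B . A
( x ) + ( S ) . A
( x ) + ( A ) . A
( x ) + ( B ) . A
( x ) + ( id ) . A
( x ) + ( id ) . B . A
( x ) + ( id ) . x . A
( x ) + ( id ) . x . B
( x ) + ( id ) . x . x

[S [S [A [B ( [S [A [B x]]] )]]] + [A [B ( [S [A [B id]]] )] . [A [B x] . [A [B x]]]]]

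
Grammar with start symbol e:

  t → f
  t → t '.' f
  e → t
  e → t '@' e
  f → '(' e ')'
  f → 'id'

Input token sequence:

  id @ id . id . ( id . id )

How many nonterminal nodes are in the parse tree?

[e [t [f id]] @ [e [t [t [t [f id]] . [f id]] . [f ( [e [t [t [f id]] . [f id]]] )]]]]

15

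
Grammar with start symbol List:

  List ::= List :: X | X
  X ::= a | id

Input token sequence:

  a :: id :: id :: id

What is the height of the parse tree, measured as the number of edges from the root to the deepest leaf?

[List [List [List [List [X a]] :: [X id]] :: [X id]] :: [X id]]

5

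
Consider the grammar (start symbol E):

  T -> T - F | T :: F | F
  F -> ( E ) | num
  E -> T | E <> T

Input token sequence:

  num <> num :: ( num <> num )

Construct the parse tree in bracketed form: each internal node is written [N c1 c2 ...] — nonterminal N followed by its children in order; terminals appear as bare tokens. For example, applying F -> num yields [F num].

E
E <> T
T <> T
F <> T
num <> T
num <> T :: F
num <> F :: F
num <> num :: F
num <> num :: ( E )
num <> num :: ( E <> T )
num <> num :: ( T <> T )
num <> num :: ( F <> T )
num <> num :: ( num <> T )
num <> num :: ( num <> F )
num <> num :: ( num <> num )

[E [E [T [F num]]] <> [T [T [F num]] :: [F ( [E [E [T [F num]]] <> [T [F num]]] )]]]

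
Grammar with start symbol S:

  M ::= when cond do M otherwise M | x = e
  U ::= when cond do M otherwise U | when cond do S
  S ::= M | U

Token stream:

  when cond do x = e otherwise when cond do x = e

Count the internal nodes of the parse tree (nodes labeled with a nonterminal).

[S [U when cond do [M x = e] otherwise [U when cond do [S [M x = e]]]]]

6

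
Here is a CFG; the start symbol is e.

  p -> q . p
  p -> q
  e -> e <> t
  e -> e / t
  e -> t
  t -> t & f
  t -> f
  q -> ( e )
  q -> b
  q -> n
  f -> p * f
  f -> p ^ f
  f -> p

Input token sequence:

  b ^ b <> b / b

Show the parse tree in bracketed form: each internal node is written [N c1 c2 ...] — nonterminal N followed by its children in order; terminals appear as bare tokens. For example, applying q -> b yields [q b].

[e [e [e [t [f [p [q b]] ^ [f [p [q b]]]]]] <> [t [f [p [q b]]]]] / [t [f [p [q b]]]]]

e
e / t
e <> t / t
t <> t / t
f <> t / t
p ^ f <> t / t
q ^ f <> t / t
b ^ f <> t / t
b ^ p <> t / t
b ^ q <> t / t
b ^ b <> t / t
b ^ b <> f / t
b ^ b <> p / t
b ^ b <> q / t
b ^ b <> b / t
b ^ b <> b / f
b ^ b <> b / p
b ^ b <> b / q
b ^ b <> b / b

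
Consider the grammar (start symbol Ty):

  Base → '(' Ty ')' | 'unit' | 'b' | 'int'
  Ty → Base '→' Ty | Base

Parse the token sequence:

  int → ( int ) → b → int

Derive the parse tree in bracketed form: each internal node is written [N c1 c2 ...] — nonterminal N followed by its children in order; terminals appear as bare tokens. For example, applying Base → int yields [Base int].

Ty
Base → Ty
int → Ty
int → Base → Ty
int → ( Ty ) → Ty
int → ( Base ) → Ty
int → ( int ) → Ty
int → ( int ) → Base → Ty
int → ( int ) → b → Ty
int → ( int ) → b → Base
int → ( int ) → b → int

[Ty [Base int] → [Ty [Base ( [Ty [Base int]] )] → [Ty [Base b] → [Ty [Base int]]]]]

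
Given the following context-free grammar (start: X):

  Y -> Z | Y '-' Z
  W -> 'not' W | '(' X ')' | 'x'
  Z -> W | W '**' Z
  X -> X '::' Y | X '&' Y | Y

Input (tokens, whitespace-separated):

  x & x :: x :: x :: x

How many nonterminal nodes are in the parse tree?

20

[X [X [X [X [X [Y [Z [W x]]]] & [Y [Z [W x]]]] :: [Y [Z [W x]]]] :: [Y [Z [W x]]]] :: [Y [Z [W x]]]]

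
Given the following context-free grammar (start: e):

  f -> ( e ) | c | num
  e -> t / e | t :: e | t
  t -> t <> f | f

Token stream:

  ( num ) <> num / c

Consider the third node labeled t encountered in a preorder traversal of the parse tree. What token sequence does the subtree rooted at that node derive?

num

[e [t [t [f ( [e [t [f num]]] )]] <> [f num]] / [e [t [f c]]]]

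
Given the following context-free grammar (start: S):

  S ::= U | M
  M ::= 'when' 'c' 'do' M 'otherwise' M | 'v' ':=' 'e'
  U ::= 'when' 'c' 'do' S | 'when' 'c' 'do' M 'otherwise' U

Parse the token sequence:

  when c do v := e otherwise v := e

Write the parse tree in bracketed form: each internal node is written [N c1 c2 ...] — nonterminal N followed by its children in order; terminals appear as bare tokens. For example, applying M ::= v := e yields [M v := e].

S
M
when c do M otherwise M
when c do v := e otherwise M
when c do v := e otherwise v := e

[S [M when c do [M v := e] otherwise [M v := e]]]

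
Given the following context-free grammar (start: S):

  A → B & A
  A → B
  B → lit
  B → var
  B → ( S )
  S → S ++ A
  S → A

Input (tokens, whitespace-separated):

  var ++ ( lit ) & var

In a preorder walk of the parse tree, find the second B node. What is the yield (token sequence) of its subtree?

[S [S [A [B var]]] ++ [A [B ( [S [A [B lit]]] )] & [A [B var]]]]

( lit )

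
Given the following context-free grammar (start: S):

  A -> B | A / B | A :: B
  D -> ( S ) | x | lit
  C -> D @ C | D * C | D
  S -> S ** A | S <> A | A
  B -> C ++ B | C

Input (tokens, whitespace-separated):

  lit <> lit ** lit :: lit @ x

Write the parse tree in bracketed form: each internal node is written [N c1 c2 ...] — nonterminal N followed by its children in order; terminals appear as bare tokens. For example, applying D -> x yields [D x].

S
S ** A
S <> A ** A
A <> A ** A
B <> A ** A
C <> A ** A
D <> A ** A
lit <> A ** A
lit <> B ** A
lit <> C ** A
lit <> D ** A
lit <> lit ** A
lit <> lit ** A :: B
lit <> lit ** B :: B
lit <> lit ** C :: B
lit <> lit ** D :: B
lit <> lit ** lit :: B
lit <> lit ** lit :: C
lit <> lit ** lit :: D @ C
lit <> lit ** lit :: lit @ C
lit <> lit ** lit :: lit @ D
lit <> lit ** lit :: lit @ x

[S [S [S [A [B [C [D lit]]]]] <> [A [B [C [D lit]]]]] ** [A [A [B [C [D lit]]]] :: [B [C [D lit] @ [C [D x]]]]]]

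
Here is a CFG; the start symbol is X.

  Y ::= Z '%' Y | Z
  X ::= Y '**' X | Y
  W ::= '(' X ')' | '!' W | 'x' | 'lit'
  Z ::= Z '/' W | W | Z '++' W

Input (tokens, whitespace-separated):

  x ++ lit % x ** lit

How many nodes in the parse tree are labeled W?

[X [Y [Z [Z [W x]] ++ [W lit]] % [Y [Z [W x]]]] ** [X [Y [Z [W lit]]]]]

4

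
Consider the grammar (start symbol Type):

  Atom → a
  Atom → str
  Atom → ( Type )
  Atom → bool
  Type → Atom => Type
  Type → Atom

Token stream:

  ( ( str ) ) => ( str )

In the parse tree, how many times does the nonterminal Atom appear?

[Type [Atom ( [Type [Atom ( [Type [Atom str]] )]] )] => [Type [Atom ( [Type [Atom str]] )]]]

5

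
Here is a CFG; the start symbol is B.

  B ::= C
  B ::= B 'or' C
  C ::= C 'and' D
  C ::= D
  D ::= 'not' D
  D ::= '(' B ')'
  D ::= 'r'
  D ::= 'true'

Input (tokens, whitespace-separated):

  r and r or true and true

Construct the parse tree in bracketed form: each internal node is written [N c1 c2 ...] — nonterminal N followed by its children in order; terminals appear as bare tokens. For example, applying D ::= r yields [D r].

[B [B [C [C [D r]] and [D r]]] or [C [C [D true]] and [D true]]]

B
B or C
C or C
C and D or C
D and D or C
r and D or C
r and r or C
r and r or C and D
r and r or D and D
r and r or true and D
r and r or true and true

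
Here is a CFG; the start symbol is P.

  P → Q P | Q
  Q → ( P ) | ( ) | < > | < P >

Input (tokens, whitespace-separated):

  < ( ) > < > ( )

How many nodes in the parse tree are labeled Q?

[P [Q < [P [Q ( )]] >] [P [Q < >] [P [Q ( )]]]]

4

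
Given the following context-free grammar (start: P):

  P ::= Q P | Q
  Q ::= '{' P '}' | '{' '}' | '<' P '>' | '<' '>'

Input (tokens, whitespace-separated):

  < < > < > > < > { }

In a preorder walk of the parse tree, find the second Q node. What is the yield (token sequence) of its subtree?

< >

[P [Q < [P [Q < >] [P [Q < >]]] >] [P [Q < >] [P [Q { }]]]]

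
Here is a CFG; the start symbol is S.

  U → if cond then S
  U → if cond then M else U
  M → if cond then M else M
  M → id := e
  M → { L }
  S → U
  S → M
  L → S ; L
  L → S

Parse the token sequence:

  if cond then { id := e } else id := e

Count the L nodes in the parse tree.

[S [M if cond then [M { [L [S [M id := e]]] }] else [M id := e]]]

1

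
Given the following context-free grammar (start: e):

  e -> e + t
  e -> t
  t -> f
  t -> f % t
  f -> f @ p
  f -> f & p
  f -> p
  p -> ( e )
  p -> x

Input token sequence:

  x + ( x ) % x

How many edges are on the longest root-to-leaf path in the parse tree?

[e [e [t [f [p x]]]] + [t [f [p ( [e [t [f [p x]]]] )]] % [t [f [p x]]]]]

8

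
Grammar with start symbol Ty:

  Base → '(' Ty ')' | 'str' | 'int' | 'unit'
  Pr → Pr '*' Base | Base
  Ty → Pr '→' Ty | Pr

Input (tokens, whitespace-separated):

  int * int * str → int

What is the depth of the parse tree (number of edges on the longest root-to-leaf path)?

5

[Ty [Pr [Pr [Pr [Base int]] * [Base int]] * [Base str]] → [Ty [Pr [Base int]]]]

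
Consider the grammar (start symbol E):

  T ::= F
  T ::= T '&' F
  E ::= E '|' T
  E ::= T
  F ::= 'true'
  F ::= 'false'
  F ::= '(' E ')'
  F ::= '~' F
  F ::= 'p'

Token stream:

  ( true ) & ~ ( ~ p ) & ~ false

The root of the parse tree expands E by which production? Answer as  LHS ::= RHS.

E ::= T

[E [T [T [T [F ( [E [T [F true]]] )]] & [F ~ [F ( [E [T [F ~ [F p]]]] )]]] & [F ~ [F false]]]]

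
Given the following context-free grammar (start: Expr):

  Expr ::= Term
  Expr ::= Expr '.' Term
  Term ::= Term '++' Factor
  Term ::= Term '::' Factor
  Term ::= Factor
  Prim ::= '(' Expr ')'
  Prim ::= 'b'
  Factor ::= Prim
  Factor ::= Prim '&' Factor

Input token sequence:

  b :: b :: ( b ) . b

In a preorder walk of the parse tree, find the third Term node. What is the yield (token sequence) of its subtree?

[Expr [Expr [Term [Term [Term [Factor [Prim b]]] :: [Factor [Prim b]]] :: [Factor [Prim ( [Expr [Term [Factor [Prim b]]]] )]]]] . [Term [Factor [Prim b]]]]

b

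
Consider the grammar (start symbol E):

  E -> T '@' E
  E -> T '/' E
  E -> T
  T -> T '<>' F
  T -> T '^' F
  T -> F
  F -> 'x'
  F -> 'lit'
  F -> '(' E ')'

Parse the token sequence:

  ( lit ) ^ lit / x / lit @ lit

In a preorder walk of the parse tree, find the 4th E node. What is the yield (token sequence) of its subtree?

lit @ lit

[E [T [T [F ( [E [T [F lit]]] )]] ^ [F lit]] / [E [T [F x]] / [E [T [F lit]] @ [E [T [F lit]]]]]]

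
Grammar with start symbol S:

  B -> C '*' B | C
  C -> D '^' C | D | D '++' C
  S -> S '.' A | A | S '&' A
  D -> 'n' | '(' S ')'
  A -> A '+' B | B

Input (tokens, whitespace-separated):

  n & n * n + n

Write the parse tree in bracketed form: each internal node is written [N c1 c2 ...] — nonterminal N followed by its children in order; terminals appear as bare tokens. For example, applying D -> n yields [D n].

S
S & A
A & A
B & A
C & A
D & A
n & A
n & A + B
n & B + B
n & C * B + B
n & D * B + B
n & n * B + B
n & n * C + B
n & n * D + B
n & n * n + B
n & n * n + C
n & n * n + D
n & n * n + n

[S [S [A [B [C [D n]]]]] & [A [A [B [C [D n]] * [B [C [D n]]]]] + [B [C [D n]]]]]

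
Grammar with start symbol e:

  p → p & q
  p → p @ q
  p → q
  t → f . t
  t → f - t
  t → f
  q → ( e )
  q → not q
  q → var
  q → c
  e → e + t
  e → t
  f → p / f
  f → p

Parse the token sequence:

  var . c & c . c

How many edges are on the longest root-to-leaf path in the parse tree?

[e [t [f [p [q var]]] . [t [f [p [p [q c]] & [q c]]] . [t [f [p [q c]]]]]]]

7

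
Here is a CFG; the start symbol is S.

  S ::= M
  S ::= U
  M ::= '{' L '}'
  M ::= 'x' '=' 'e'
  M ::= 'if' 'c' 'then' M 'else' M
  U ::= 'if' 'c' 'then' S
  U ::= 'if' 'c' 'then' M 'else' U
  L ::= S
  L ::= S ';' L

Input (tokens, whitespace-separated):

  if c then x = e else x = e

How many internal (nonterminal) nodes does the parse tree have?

4

[S [M if c then [M x = e] else [M x = e]]]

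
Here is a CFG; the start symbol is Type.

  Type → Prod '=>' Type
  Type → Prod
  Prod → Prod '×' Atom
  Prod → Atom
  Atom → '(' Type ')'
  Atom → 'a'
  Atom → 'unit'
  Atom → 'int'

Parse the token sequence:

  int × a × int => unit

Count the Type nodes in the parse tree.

[Type [Prod [Prod [Prod [Atom int]] × [Atom a]] × [Atom int]] => [Type [Prod [Atom unit]]]]

2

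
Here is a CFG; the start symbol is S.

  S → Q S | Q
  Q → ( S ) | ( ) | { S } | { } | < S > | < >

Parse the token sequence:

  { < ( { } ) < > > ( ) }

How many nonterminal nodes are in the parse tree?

12

[S [Q { [S [Q < [S [Q ( [S [Q { }]] )] [S [Q < >]]] >] [S [Q ( )]]] }]]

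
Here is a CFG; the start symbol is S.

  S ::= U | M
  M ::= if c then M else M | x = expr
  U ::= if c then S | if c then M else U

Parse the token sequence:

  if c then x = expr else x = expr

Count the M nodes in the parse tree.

3

[S [M if c then [M x = expr] else [M x = expr]]]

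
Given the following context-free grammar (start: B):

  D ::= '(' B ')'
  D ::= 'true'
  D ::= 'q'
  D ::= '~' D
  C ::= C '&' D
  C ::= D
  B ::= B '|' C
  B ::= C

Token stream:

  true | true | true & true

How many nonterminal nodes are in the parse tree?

11

[B [B [B [C [D true]]] | [C [D true]]] | [C [C [D true]] & [D true]]]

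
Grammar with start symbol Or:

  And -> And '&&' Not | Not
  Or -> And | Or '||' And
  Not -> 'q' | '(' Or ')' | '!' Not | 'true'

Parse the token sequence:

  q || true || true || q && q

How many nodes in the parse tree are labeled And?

[Or [Or [Or [Or [And [Not q]]] || [And [Not true]]] || [And [Not true]]] || [And [And [Not q]] && [Not q]]]

5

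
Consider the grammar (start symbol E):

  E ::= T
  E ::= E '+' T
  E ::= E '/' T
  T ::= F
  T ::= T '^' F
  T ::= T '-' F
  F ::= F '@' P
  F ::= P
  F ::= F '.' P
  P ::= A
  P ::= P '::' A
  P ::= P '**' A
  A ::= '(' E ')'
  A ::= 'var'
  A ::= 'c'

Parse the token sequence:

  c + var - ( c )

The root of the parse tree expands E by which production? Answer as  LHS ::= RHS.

[E [E [T [F [P [A c]]]]] + [T [T [F [P [A var]]]] - [F [P [A ( [E [T [F [P [A c]]]]] )]]]]]

E ::= E '+' T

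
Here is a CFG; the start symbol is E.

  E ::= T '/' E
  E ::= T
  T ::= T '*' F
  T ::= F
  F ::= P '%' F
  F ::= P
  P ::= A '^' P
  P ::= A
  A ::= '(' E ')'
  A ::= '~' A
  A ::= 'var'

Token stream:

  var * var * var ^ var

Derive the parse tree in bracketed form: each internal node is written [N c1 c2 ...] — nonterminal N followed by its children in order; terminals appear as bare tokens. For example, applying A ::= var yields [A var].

[E [T [T [T [F [P [A var]]]] * [F [P [A var]]]] * [F [P [A var] ^ [P [A var]]]]]]

E
T
T * F
T * F * F
F * F * F
P * F * F
A * F * F
var * F * F
var * P * F
var * A * F
var * var * F
var * var * P
var * var * A ^ P
var * var * var ^ P
var * var * var ^ A
var * var * var ^ var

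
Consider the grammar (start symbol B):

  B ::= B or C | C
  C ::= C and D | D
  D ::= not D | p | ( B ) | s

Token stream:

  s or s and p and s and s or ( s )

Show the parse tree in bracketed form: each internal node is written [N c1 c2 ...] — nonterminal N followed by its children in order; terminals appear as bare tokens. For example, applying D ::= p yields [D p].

[B [B [B [C [D s]]] or [C [C [C [C [D s]] and [D p]] and [D s]] and [D s]]] or [C [D ( [B [C [D s]]] )]]]

B
B or C
B or C or C
C or C or C
D or C or C
s or C or C
s or C and D or C
s or C and D and D or C
s or C and D and D and D or C
s or D and D and D and D or C
s or s and D and D and D or C
s or s and p and D and D or C
s or s and p and s and D or C
s or s and p and s and s or C
s or s and p and s and s or D
s or s and p and s and s or ( B )
s or s and p and s and s or ( C )
s or s and p and s and s or ( D )
s or s and p and s and s or ( s )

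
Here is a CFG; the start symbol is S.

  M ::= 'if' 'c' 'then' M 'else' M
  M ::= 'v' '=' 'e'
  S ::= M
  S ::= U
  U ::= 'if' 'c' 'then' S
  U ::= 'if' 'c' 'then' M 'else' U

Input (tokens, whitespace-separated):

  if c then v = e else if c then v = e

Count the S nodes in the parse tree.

[S [U if c then [M v = e] else [U if c then [S [M v = e]]]]]

2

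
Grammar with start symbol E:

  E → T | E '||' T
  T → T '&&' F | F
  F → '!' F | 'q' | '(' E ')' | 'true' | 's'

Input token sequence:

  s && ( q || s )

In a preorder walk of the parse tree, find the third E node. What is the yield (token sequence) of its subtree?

q

[E [T [T [F s]] && [F ( [E [E [T [F q]]] || [T [F s]]] )]]]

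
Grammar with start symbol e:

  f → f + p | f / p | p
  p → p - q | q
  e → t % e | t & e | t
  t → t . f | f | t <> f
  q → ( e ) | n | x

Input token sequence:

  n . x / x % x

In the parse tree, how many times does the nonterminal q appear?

4

[e [t [t [f [p [q n]]]] . [f [f [p [q x]]] / [p [q x]]]] % [e [t [f [p [q x]]]]]]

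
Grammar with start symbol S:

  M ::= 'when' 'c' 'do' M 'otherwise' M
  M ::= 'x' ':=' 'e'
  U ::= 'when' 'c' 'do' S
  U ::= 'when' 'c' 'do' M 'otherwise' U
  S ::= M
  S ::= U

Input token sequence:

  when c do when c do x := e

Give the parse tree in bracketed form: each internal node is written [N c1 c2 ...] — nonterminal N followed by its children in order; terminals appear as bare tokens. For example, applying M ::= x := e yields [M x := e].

[S [U when c do [S [U when c do [S [M x := e]]]]]]

S
U
when c do S
when c do U
when c do when c do S
when c do when c do M
when c do when c do x := e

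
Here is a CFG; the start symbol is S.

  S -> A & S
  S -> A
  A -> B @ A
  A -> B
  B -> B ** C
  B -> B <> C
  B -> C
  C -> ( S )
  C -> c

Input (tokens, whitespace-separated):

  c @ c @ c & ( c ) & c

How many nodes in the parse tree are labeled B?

6

[S [A [B [C c]] @ [A [B [C c]] @ [A [B [C c]]]]] & [S [A [B [C ( [S [A [B [C c]]]] )]]] & [S [A [B [C c]]]]]]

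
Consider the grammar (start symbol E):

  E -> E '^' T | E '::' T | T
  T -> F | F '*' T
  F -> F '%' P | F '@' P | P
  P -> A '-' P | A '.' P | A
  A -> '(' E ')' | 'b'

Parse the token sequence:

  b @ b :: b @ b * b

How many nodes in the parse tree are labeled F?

5

[E [E [T [F [F [P [A b]]] @ [P [A b]]]]] :: [T [F [F [P [A b]]] @ [P [A b]]] * [T [F [P [A b]]]]]]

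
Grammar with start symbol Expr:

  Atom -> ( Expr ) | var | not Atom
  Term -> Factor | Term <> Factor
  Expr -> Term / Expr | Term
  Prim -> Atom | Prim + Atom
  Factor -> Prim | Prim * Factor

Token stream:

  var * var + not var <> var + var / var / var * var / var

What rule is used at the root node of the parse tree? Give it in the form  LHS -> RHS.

[Expr [Term [Term [Factor [Prim [Atom var]] * [Factor [Prim [Prim [Atom var]] + [Atom not [Atom var]]]]]] <> [Factor [Prim [Prim [Atom var]] + [Atom var]]]] / [Expr [Term [Factor [Prim [Atom var]]]] / [Expr [Term [Factor [Prim [Atom var]] * [Factor [Prim [Atom var]]]]] / [Expr [Term [Factor [Prim [Atom var]]]]]]]]

Expr -> Term / Expr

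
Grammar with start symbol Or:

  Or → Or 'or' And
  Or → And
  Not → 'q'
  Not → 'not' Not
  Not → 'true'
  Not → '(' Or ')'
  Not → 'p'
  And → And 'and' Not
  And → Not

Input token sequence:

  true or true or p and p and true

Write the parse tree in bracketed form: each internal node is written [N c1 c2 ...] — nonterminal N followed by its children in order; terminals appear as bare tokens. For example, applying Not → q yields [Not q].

Or
Or or And
Or or And or And
And or And or And
Not or And or And
true or And or And
true or Not or And
true or true or And
true or true or And and Not
true or true or And and Not and Not
true or true or Not and Not and Not
true or true or p and Not and Not
true or true or p and p and Not
true or true or p and p and true

[Or [Or [Or [And [Not true]]] or [And [Not true]]] or [And [And [And [Not p]] and [Not p]] and [Not true]]]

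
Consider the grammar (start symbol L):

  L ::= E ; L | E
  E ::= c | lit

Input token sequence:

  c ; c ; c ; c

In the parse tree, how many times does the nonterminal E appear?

4

[L [E c] ; [L [E c] ; [L [E c] ; [L [E c]]]]]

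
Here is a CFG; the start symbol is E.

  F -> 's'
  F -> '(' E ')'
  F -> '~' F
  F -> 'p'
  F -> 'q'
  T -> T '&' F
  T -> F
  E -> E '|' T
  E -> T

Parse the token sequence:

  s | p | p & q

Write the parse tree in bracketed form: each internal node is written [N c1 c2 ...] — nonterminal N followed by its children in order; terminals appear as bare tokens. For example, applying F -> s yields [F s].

E
E | T
E | T | T
T | T | T
F | T | T
s | T | T
s | F | T
s | p | T
s | p | T & F
s | p | F & F
s | p | p & F
s | p | p & q

[E [E [E [T [F s]]] | [T [F p]]] | [T [T [F p]] & [F q]]]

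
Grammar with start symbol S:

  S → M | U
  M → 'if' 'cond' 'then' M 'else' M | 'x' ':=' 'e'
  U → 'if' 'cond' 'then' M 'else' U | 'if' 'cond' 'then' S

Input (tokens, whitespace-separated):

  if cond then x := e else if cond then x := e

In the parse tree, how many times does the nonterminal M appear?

[S [U if cond then [M x := e] else [U if cond then [S [M x := e]]]]]

2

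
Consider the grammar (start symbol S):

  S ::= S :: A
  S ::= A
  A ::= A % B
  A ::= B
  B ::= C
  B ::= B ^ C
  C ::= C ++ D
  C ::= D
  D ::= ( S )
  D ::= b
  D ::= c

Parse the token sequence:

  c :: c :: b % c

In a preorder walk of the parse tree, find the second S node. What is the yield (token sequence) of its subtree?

[S [S [S [A [B [C [D c]]]]] :: [A [B [C [D c]]]]] :: [A [A [B [C [D b]]]] % [B [C [D c]]]]]

c :: c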